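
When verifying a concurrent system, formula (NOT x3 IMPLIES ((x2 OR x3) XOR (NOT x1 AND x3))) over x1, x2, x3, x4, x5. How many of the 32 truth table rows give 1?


Formula: (NOT x3 IMPLIES ((x2 OR x3) XOR (NOT x1 AND x3))) over 5 vars (32 rows)
Evaluate each row (x1, x2, x3, x4, x5 as bits, MSB first):
  row 0 [00000]: (NOT 0 IMPLIES ((0 OR 0) XOR (NOT 0 AND 0))) -> 0
  row 1 [00001]: (NOT 0 IMPLIES ((0 OR 0) XOR (NOT 0 AND 0))) -> 0
  row 2 [00010]: (NOT 0 IMPLIES ((0 OR 0) XOR (NOT 0 AND 0))) -> 0
  row 3 [00011]: (NOT 0 IMPLIES ((0 OR 0) XOR (NOT 0 AND 0))) -> 0
  row 4 [00100]: (NOT 1 IMPLIES ((0 OR 1) XOR (NOT 0 AND 1))) -> 1
  row 5 [00101]: (NOT 1 IMPLIES ((0 OR 1) XOR (NOT 0 AND 1))) -> 1
  row 6 [00110]: (NOT 1 IMPLIES ((0 OR 1) XOR (NOT 0 AND 1))) -> 1
  row 7 [00111]: (NOT 1 IMPLIES ((0 OR 1) XOR (NOT 0 AND 1))) -> 1
  row 8 [01000]: (NOT 0 IMPLIES ((1 OR 0) XOR (NOT 0 AND 0))) -> 1
  row 9 [01001]: (NOT 0 IMPLIES ((1 OR 0) XOR (NOT 0 AND 0))) -> 1
  row 10 [01010]: (NOT 0 IMPLIES ((1 OR 0) XOR (NOT 0 AND 0))) -> 1
  row 11 [01011]: (NOT 0 IMPLIES ((1 OR 0) XOR (NOT 0 AND 0))) -> 1
  row 12 [01100]: (NOT 1 IMPLIES ((1 OR 1) XOR (NOT 0 AND 1))) -> 1
  row 13 [01101]: (NOT 1 IMPLIES ((1 OR 1) XOR (NOT 0 AND 1))) -> 1
  row 14 [01110]: (NOT 1 IMPLIES ((1 OR 1) XOR (NOT 0 AND 1))) -> 1
  row 15 [01111]: (NOT 1 IMPLIES ((1 OR 1) XOR (NOT 0 AND 1))) -> 1
  row 16 [10000]: (NOT 0 IMPLIES ((0 OR 0) XOR (NOT 1 AND 0))) -> 0
  row 17 [10001]: (NOT 0 IMPLIES ((0 OR 0) XOR (NOT 1 AND 0))) -> 0
  row 18 [10010]: (NOT 0 IMPLIES ((0 OR 0) XOR (NOT 1 AND 0))) -> 0
  row 19 [10011]: (NOT 0 IMPLIES ((0 OR 0) XOR (NOT 1 AND 0))) -> 0
  row 20 [10100]: (NOT 1 IMPLIES ((0 OR 1) XOR (NOT 1 AND 1))) -> 1
  row 21 [10101]: (NOT 1 IMPLIES ((0 OR 1) XOR (NOT 1 AND 1))) -> 1
  row 22 [10110]: (NOT 1 IMPLIES ((0 OR 1) XOR (NOT 1 AND 1))) -> 1
  row 23 [10111]: (NOT 1 IMPLIES ((0 OR 1) XOR (NOT 1 AND 1))) -> 1
  row 24 [11000]: (NOT 0 IMPLIES ((1 OR 0) XOR (NOT 1 AND 0))) -> 1
  row 25 [11001]: (NOT 0 IMPLIES ((1 OR 0) XOR (NOT 1 AND 0))) -> 1
  row 26 [11010]: (NOT 0 IMPLIES ((1 OR 0) XOR (NOT 1 AND 0))) -> 1
  row 27 [11011]: (NOT 0 IMPLIES ((1 OR 0) XOR (NOT 1 AND 0))) -> 1
  row 28 [11100]: (NOT 1 IMPLIES ((1 OR 1) XOR (NOT 1 AND 1))) -> 1
  row 29 [11101]: (NOT 1 IMPLIES ((1 OR 1) XOR (NOT 1 AND 1))) -> 1
  row 30 [11110]: (NOT 1 IMPLIES ((1 OR 1) XOR (NOT 1 AND 1))) -> 1
  row 31 [11111]: (NOT 1 IMPLIES ((1 OR 1) XOR (NOT 1 AND 1))) -> 1
Full result column, 8 rows per line (x1,x2 fixed per line; x3,x4,x5 runs 000..111 left to right):
  rows 0-7 [x1,x2=00]: 00001111  (ones: 4)
  rows 8-15 [x1,x2=01]: 11111111  (ones: 8)
  rows 16-23 [x1,x2=10]: 00001111  (ones: 4)
  rows 24-31 [x1,x2=11]: 11111111  (ones: 8)
Count of 1-rows = 4+8+4+8 = 24

24


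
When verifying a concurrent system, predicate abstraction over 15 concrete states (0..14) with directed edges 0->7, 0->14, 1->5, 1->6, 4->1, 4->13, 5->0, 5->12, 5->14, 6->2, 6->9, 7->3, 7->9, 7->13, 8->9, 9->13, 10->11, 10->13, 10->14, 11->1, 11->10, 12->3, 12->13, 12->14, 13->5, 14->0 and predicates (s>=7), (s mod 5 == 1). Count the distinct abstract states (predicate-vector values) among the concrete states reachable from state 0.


BFS from 0:
Concrete reachable: {0, 3, 5, 7, 9, 12, 13, 14}
Abstract via predicates (s>=7), (s mod 5 == 1):
  (0,0) <- {0, 3, 5}
  (1,0) <- {7, 9, 12, 13, 14}
Distinct abstract states = 2

2


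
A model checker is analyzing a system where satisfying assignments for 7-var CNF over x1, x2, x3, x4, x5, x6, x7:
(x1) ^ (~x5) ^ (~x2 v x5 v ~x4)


CNF with 3 clauses over 7 vars (128 assignments).
An assignment satisfies CNF iff every clause has >=1 true literal.
Check each row (bits = x1,x2,x3,x4,x5,x6,x7; clause T/F shown):
  row 0 [0000000]: clauses=FTT -> 0
  row 1 [0000001]: clauses=FTT -> 0
  row 2 [0000010]: clauses=FTT -> 0
  row 3 [0000011]: clauses=FTT -> 0
  row 4 [0000100]: clauses=FFT -> 0
  (every remaining row is evaluated the same way; all 128 results are listed next)
Full result column, 8 rows per line (x1,x2,x3,x4 fixed per line; x5,x6,x7 runs 000..111 left to right):
  rows 0-7 [x1,x2,x3,x4=0000]: 00000000  (ones: 0)
  rows 8-15 [x1,x2,x3,x4=0001]: 00000000  (ones: 0)
  rows 16-23 [x1,x2,x3,x4=0010]: 00000000  (ones: 0)
  rows 24-31 [x1,x2,x3,x4=0011]: 00000000  (ones: 0)
  rows 32-39 [x1,x2,x3,x4=0100]: 00000000  (ones: 0)
  rows 40-47 [x1,x2,x3,x4=0101]: 00000000  (ones: 0)
  rows 48-55 [x1,x2,x3,x4=0110]: 00000000  (ones: 0)
  rows 56-63 [x1,x2,x3,x4=0111]: 00000000  (ones: 0)
  rows 64-71 [x1,x2,x3,x4=1000]: 11110000  (ones: 4)
  rows 72-79 [x1,x2,x3,x4=1001]: 11110000  (ones: 4)
  rows 80-87 [x1,x2,x3,x4=1010]: 11110000  (ones: 4)
  rows 88-95 [x1,x2,x3,x4=1011]: 11110000  (ones: 4)
  rows 96-103 [x1,x2,x3,x4=1100]: 11110000  (ones: 4)
  rows 104-111 [x1,x2,x3,x4=1101]: 00000000  (ones: 0)
  rows 112-119 [x1,x2,x3,x4=1110]: 11110000  (ones: 4)
  rows 120-127 [x1,x2,x3,x4=1111]: 00000000  (ones: 0)
Satisfying assignments = 0+0+0+0+0+0+0+0+4+4+4+4+4+0+4+0 = 24

24


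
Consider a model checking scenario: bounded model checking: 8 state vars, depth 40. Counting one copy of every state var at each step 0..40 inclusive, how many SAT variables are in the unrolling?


BMC unrolls to depth k, creating one copy of each state var for steps 0..k.
Step count = 40 + 1 = 41 (steps 0 through 40)
Vars per step = 8
Total = 8 * 41 = 328

328


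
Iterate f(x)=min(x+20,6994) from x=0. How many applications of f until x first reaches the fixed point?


Step 1: x=0, cap=6994, increment=20
Step 2: x grows by 20 each step until capped at 6994; fixed point is x=6994
Step 3: iterations = ceil(6994/20) = 350

350


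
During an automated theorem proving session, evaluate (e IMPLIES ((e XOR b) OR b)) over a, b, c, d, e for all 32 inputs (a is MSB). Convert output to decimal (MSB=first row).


Formula: (e IMPLIES ((e XOR b) OR b)) over a, b, c, d, e (32 rows)
Evaluate each row (bits = a,b,c,d,e, MSB first):
  row 0 [00000]: (0 IMPLIES ((0 XOR 0) OR 0)) -> 1
  row 1 [00001]: (1 IMPLIES ((1 XOR 0) OR 0)) -> 1
  row 2 [00010]: (0 IMPLIES ((0 XOR 0) OR 0)) -> 1
  row 3 [00011]: (1 IMPLIES ((1 XOR 0) OR 0)) -> 1
  row 4 [00100]: (0 IMPLIES ((0 XOR 0) OR 0)) -> 1
  row 5 [00101]: (1 IMPLIES ((1 XOR 0) OR 0)) -> 1
  row 6 [00110]: (0 IMPLIES ((0 XOR 0) OR 0)) -> 1
  row 7 [00111]: (1 IMPLIES ((1 XOR 0) OR 0)) -> 1
  row 8 [01000]: (0 IMPLIES ((0 XOR 1) OR 1)) -> 1
  row 9 [01001]: (1 IMPLIES ((1 XOR 1) OR 1)) -> 1
  row 10 [01010]: (0 IMPLIES ((0 XOR 1) OR 1)) -> 1
  row 11 [01011]: (1 IMPLIES ((1 XOR 1) OR 1)) -> 1
  row 12 [01100]: (0 IMPLIES ((0 XOR 1) OR 1)) -> 1
  row 13 [01101]: (1 IMPLIES ((1 XOR 1) OR 1)) -> 1
  row 14 [01110]: (0 IMPLIES ((0 XOR 1) OR 1)) -> 1
  row 15 [01111]: (1 IMPLIES ((1 XOR 1) OR 1)) -> 1
  row 16 [10000]: (0 IMPLIES ((0 XOR 0) OR 0)) -> 1
  row 17 [10001]: (1 IMPLIES ((1 XOR 0) OR 0)) -> 1
  row 18 [10010]: (0 IMPLIES ((0 XOR 0) OR 0)) -> 1
  row 19 [10011]: (1 IMPLIES ((1 XOR 0) OR 0)) -> 1
  row 20 [10100]: (0 IMPLIES ((0 XOR 0) OR 0)) -> 1
  row 21 [10101]: (1 IMPLIES ((1 XOR 0) OR 0)) -> 1
  row 22 [10110]: (0 IMPLIES ((0 XOR 0) OR 0)) -> 1
  row 23 [10111]: (1 IMPLIES ((1 XOR 0) OR 0)) -> 1
  row 24 [11000]: (0 IMPLIES ((0 XOR 1) OR 1)) -> 1
  row 25 [11001]: (1 IMPLIES ((1 XOR 1) OR 1)) -> 1
  row 26 [11010]: (0 IMPLIES ((0 XOR 1) OR 1)) -> 1
  row 27 [11011]: (1 IMPLIES ((1 XOR 1) OR 1)) -> 1
  row 28 [11100]: (0 IMPLIES ((0 XOR 1) OR 1)) -> 1
  row 29 [11101]: (1 IMPLIES ((1 XOR 1) OR 1)) -> 1
  row 30 [11110]: (0 IMPLIES ((0 XOR 1) OR 1)) -> 1
  row 31 [11111]: (1 IMPLIES ((1 XOR 1) OR 1)) -> 1
Full result column, 4 rows per line (a,b,c fixed per line; d,e runs 00..11 left to right):
  rows 0-3 [a,b,c=000]: 1111  = hex F
  rows 4-7 [a,b,c=001]: 1111  = hex F
  rows 8-11 [a,b,c=010]: 1111  = hex F
  rows 12-15 [a,b,c=011]: 1111  = hex F
  rows 16-19 [a,b,c=100]: 1111  = hex F
  rows 20-23 [a,b,c=101]: 1111  = hex F
  rows 24-27 [a,b,c=110]: 1111  = hex F
  rows 28-31 [a,b,c=111]: 1111  = hex F
Output column (row 0 .. row 31) = 11111111111111111111111111111111
Output column grouped in 4s = 1111 1111 1111 1111 1111 1111 1111 1111 = 0xFFFFFFFF
Convert to decimal digit by digit (value = value*16 + digit):
  F -> 15
  15*16 + 15 (F) = 255
  255*16 + 15 (F) = 4095
  4095*16 + 15 (F) = 65535
  65535*16 + 15 (F) = 1048575
  1048575*16 + 15 (F) = 16777215
  16777215*16 + 15 (F) = 268435455
  268435455*16 + 15 (F) = 4294967295
Decimal = 4294967295

4294967295


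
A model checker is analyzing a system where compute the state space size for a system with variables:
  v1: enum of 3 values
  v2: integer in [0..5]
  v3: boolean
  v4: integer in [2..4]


State space = product of domain sizes of all variables.
Domain sizes:
  v1 (enum of 3 values): 3
  v2 (integer in [0..5]): 6
  v3 (boolean): 2
  v4 (integer in [2..4]): 3
Product = 3 * 6 * 2 * 3 = 108

108


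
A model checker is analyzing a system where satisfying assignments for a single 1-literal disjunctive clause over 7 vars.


Step 1: Total=2^7=128
Step 2: Unsat when all 1 false: 2^6=64
Step 3: Sat=128-64=64

64


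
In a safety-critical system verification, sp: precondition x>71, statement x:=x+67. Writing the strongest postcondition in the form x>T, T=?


Formula: sp(P, x:=E) = exists old_x. (x = E[old_x/x]) AND P[old_x/x] (old_x is the value of x before the assignment; eliminate old_x by solving x = E[old_x/x] for old_x)
Step 1: Precondition P: x>71, i.e. old_x > 71
Step 2: Assignment gives x = old_x + 67, so old_x = x - 67
Step 3: Substitute into P: x - 67 > 71
Step 4: Simplify: x > 71+67 = 138

138


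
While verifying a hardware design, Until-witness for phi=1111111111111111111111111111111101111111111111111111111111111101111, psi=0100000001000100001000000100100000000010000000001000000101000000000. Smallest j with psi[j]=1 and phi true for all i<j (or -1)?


(phi U psi) at 0: need smallest j with psi[j]=1 and phi[i]=1 for all i in [0,j).
Scan from step 0:
  step 0: phi=1, psi=0 -> continue
  step 1: psi=1 and phi held for [0,1) -> witness found
Witness step = 1

1


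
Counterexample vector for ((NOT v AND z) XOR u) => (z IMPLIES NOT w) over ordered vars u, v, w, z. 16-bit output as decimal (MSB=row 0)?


F1 = ((NOT v AND z) XOR u)
F2 = (z IMPLIES NOT w)
Counterexample to F1=>F2 is where F1=1 and F2=0.
Evaluate each row (bits = u,v,w,z, MSB first):
  row 0 [0000]: F1=0 F2=1 -> F1&~F2 -> 0
  row 1 [0001]: F1=1 F2=1 -> F1&~F2 -> 0
  row 2 [0010]: F1=0 F2=1 -> F1&~F2 -> 0
  row 3 [0011]: F1=1 F2=0 -> F1&~F2 -> 1
  row 4 [0100]: F1=0 F2=1 -> F1&~F2 -> 0
  row 5 [0101]: F1=0 F2=1 -> F1&~F2 -> 0
  row 6 [0110]: F1=0 F2=1 -> F1&~F2 -> 0
  row 7 [0111]: F1=0 F2=0 -> F1&~F2 -> 0
  row 8 [1000]: F1=1 F2=1 -> F1&~F2 -> 0
  row 9 [1001]: F1=0 F2=1 -> F1&~F2 -> 0
  row 10 [1010]: F1=1 F2=1 -> F1&~F2 -> 0
  row 11 [1011]: F1=0 F2=0 -> F1&~F2 -> 0
  row 12 [1100]: F1=1 F2=1 -> F1&~F2 -> 0
  row 13 [1101]: F1=1 F2=1 -> F1&~F2 -> 0
  row 14 [1110]: F1=1 F2=1 -> F1&~F2 -> 0
  row 15 [1111]: F1=1 F2=0 -> F1&~F2 -> 1
Full result column, 4 rows per line (u,v fixed per line; w,z runs 00..11 left to right):
  rows 0-3 [u,v=00]: 0001  = hex 1
  rows 4-7 [u,v=01]: 0000  = hex 0
  rows 8-11 [u,v=10]: 0000  = hex 0
  rows 12-15 [u,v=11]: 0001  = hex 1
Counterexample vector (row 0 .. row 15) = 0001000000000001
Output column grouped in 4s = 0001 0000 0000 0001 = 0x1001
Convert to decimal digit by digit (value = value*16 + digit):
  1 -> 1
  1*16 + 0 = 16
  16*16 + 0 = 256
  256*16 + 1 = 4097
Decimal = 4097

4097


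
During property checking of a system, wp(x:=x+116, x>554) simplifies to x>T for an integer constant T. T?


Formula: wp(x:=E, P) = P[E/x] (substitute E for x in postcondition)
Step 1: Postcondition: x>554
Step 2: Substitute x+116 for x: x+116>554
Step 3: Solve for x: x > 554-116 = 438

438


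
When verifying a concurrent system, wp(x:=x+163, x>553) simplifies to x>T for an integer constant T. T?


Formula: wp(x:=E, P) = P[E/x] (substitute E for x in postcondition)
Step 1: Postcondition: x>553
Step 2: Substitute x+163 for x: x+163>553
Step 3: Solve for x: x > 553-163 = 390

390


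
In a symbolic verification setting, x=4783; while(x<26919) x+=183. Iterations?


Step 1: x goes from 4783 toward 26919 by 183; the body runs while x<26919, so iterations = ceil((bound-start)/step)
Step 2: Distance=22136
Step 3: ceil(22136/183)=121

121


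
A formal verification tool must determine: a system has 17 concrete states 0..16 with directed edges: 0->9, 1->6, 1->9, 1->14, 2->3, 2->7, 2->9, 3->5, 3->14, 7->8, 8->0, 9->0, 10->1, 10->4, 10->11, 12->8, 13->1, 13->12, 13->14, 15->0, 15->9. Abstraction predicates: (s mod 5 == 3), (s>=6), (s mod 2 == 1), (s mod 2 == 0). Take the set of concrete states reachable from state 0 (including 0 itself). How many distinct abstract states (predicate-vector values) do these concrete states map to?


BFS from 0:
Concrete reachable: {0, 9}
Abstract via predicates (s mod 5 == 3), (s>=6), (s mod 2 == 1), (s mod 2 == 0):
  (0,0,0,1) <- {0}
  (0,1,1,0) <- {9}
Distinct abstract states = 2

2


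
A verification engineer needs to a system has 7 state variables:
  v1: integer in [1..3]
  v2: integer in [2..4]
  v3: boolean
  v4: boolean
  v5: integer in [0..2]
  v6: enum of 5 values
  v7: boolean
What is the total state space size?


State space = product of domain sizes of all variables.
Domain sizes:
  v1 (integer in [1..3]): 3
  v2 (integer in [2..4]): 3
  v3 (boolean): 2
  v4 (boolean): 2
  v5 (integer in [0..2]): 3
  v6 (enum of 5 values): 5
  v7 (boolean): 2
Product = 3 * 3 * 2 * 2 * 3 * 5 * 2 = 1080

1080


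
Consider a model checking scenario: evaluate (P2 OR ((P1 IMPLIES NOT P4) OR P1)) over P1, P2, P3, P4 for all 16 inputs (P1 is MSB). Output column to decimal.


Formula: (P2 OR ((P1 IMPLIES NOT P4) OR P1)) over P1, P2, P3, P4 (16 rows)
Evaluate each row (bits = P1,P2,P3,P4, MSB first):
  row 0 [0000]: (0 OR ((0 IMPLIES NOT 0) OR 0)) -> 1
  row 1 [0001]: (0 OR ((0 IMPLIES NOT 1) OR 0)) -> 1
  row 2 [0010]: (0 OR ((0 IMPLIES NOT 0) OR 0)) -> 1
  row 3 [0011]: (0 OR ((0 IMPLIES NOT 1) OR 0)) -> 1
  row 4 [0100]: (1 OR ((0 IMPLIES NOT 0) OR 0)) -> 1
  row 5 [0101]: (1 OR ((0 IMPLIES NOT 1) OR 0)) -> 1
  row 6 [0110]: (1 OR ((0 IMPLIES NOT 0) OR 0)) -> 1
  row 7 [0111]: (1 OR ((0 IMPLIES NOT 1) OR 0)) -> 1
  row 8 [1000]: (0 OR ((1 IMPLIES NOT 0) OR 1)) -> 1
  row 9 [1001]: (0 OR ((1 IMPLIES NOT 1) OR 1)) -> 1
  row 10 [1010]: (0 OR ((1 IMPLIES NOT 0) OR 1)) -> 1
  row 11 [1011]: (0 OR ((1 IMPLIES NOT 1) OR 1)) -> 1
  row 12 [1100]: (1 OR ((1 IMPLIES NOT 0) OR 1)) -> 1
  row 13 [1101]: (1 OR ((1 IMPLIES NOT 1) OR 1)) -> 1
  row 14 [1110]: (1 OR ((1 IMPLIES NOT 0) OR 1)) -> 1
  row 15 [1111]: (1 OR ((1 IMPLIES NOT 1) OR 1)) -> 1
Full result column, 4 rows per line (P1,P2 fixed per line; P3,P4 runs 00..11 left to right):
  rows 0-3 [P1,P2=00]: 1111  = hex F
  rows 4-7 [P1,P2=01]: 1111  = hex F
  rows 8-11 [P1,P2=10]: 1111  = hex F
  rows 12-15 [P1,P2=11]: 1111  = hex F
Output column (row 0 .. row 15) = 1111111111111111
Output column grouped in 4s = 1111 1111 1111 1111 = 0xFFFF
Convert to decimal digit by digit (value = value*16 + digit):
  F -> 15
  15*16 + 15 (F) = 255
  255*16 + 15 (F) = 4095
  4095*16 + 15 (F) = 65535
Decimal = 65535

65535


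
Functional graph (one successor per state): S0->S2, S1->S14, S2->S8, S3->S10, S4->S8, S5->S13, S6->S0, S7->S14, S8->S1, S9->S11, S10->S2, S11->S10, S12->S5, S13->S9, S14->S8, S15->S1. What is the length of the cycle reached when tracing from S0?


Trace from S0 until a state repeats:
  S0 -> S2 -> S8 -> S1 -> S14 -> S8
S8 first seen at step 2, revisited at step 5.
Cycle length = 5 - 2 = 3

3


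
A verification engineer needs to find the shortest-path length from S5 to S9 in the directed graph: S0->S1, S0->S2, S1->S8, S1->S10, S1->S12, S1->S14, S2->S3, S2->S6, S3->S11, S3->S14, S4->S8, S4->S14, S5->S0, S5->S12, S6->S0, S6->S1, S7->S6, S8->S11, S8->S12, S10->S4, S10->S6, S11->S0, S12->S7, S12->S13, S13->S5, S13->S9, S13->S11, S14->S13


BFS layer-by-layer from S5:
  dist 0: {S5}
  dist 1: {S0, S12}
  dist 2: {S1, S2, S7, S13}
  dist 3: {S3, S6, S8, S9, S10, S11, S14}
  -> S9 reached at distance 3
Shortest path length = 3

3


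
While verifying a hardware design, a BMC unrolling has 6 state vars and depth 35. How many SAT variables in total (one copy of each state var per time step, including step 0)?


BMC unrolls to depth k, creating one copy of each state var for steps 0..k.
Step count = 35 + 1 = 36 (steps 0 through 35)
Vars per step = 6
Total = 6 * 36 = 216

216


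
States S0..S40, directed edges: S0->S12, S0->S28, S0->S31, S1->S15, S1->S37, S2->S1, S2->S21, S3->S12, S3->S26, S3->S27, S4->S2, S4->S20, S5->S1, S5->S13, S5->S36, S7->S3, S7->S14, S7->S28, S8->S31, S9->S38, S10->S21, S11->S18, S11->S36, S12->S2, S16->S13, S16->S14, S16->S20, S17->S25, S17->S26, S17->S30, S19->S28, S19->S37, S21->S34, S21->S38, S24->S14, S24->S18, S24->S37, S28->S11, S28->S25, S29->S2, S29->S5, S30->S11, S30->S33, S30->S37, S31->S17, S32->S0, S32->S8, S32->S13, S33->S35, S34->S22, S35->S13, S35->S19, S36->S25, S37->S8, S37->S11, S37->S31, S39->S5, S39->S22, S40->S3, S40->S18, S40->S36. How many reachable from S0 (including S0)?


BFS from S0:
  layer 0: {S0}
  layer 1: {S12, S28, S31}
  layer 2: {S2, S11, S17, S25}
  layer 3: {S1, S18, S21, S26, S30, S36}
  layer 4: {S15, S33, S34, S37, S38}
  layer 5: {S8, S22, S35}
  layer 6: {S13, S19}
Reachable set: {S0, S1, S2, S8, S11, S12, S13, S15, S17, S18, S19, S21, S22, S25, S26, S28, S30, S31, S33, S34, S35, S36, S37, S38}
Count = 24

24


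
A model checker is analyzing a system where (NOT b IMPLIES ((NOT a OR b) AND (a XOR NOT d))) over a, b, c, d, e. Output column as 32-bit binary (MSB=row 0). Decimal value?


Formula: (NOT b IMPLIES ((NOT a OR b) AND (a XOR NOT d))) over a, b, c, d, e (32 rows)
Evaluate each row (bits = a,b,c,d,e, MSB first):
  row 0 [00000]: (NOT 0 IMPLIES ((NOT 0 OR 0) AND (0 XOR NOT 0))) -> 1
  row 1 [00001]: (NOT 0 IMPLIES ((NOT 0 OR 0) AND (0 XOR NOT 0))) -> 1
  row 2 [00010]: (NOT 0 IMPLIES ((NOT 0 OR 0) AND (0 XOR NOT 1))) -> 0
  row 3 [00011]: (NOT 0 IMPLIES ((NOT 0 OR 0) AND (0 XOR NOT 1))) -> 0
  row 4 [00100]: (NOT 0 IMPLIES ((NOT 0 OR 0) AND (0 XOR NOT 0))) -> 1
  row 5 [00101]: (NOT 0 IMPLIES ((NOT 0 OR 0) AND (0 XOR NOT 0))) -> 1
  row 6 [00110]: (NOT 0 IMPLIES ((NOT 0 OR 0) AND (0 XOR NOT 1))) -> 0
  row 7 [00111]: (NOT 0 IMPLIES ((NOT 0 OR 0) AND (0 XOR NOT 1))) -> 0
  row 8 [01000]: (NOT 1 IMPLIES ((NOT 0 OR 1) AND (0 XOR NOT 0))) -> 1
  row 9 [01001]: (NOT 1 IMPLIES ((NOT 0 OR 1) AND (0 XOR NOT 0))) -> 1
  row 10 [01010]: (NOT 1 IMPLIES ((NOT 0 OR 1) AND (0 XOR NOT 1))) -> 1
  row 11 [01011]: (NOT 1 IMPLIES ((NOT 0 OR 1) AND (0 XOR NOT 1))) -> 1
  row 12 [01100]: (NOT 1 IMPLIES ((NOT 0 OR 1) AND (0 XOR NOT 0))) -> 1
  row 13 [01101]: (NOT 1 IMPLIES ((NOT 0 OR 1) AND (0 XOR NOT 0))) -> 1
  row 14 [01110]: (NOT 1 IMPLIES ((NOT 0 OR 1) AND (0 XOR NOT 1))) -> 1
  row 15 [01111]: (NOT 1 IMPLIES ((NOT 0 OR 1) AND (0 XOR NOT 1))) -> 1
  row 16 [10000]: (NOT 0 IMPLIES ((NOT 1 OR 0) AND (1 XOR NOT 0))) -> 0
  row 17 [10001]: (NOT 0 IMPLIES ((NOT 1 OR 0) AND (1 XOR NOT 0))) -> 0
  row 18 [10010]: (NOT 0 IMPLIES ((NOT 1 OR 0) AND (1 XOR NOT 1))) -> 0
  row 19 [10011]: (NOT 0 IMPLIES ((NOT 1 OR 0) AND (1 XOR NOT 1))) -> 0
  row 20 [10100]: (NOT 0 IMPLIES ((NOT 1 OR 0) AND (1 XOR NOT 0))) -> 0
  row 21 [10101]: (NOT 0 IMPLIES ((NOT 1 OR 0) AND (1 XOR NOT 0))) -> 0
  row 22 [10110]: (NOT 0 IMPLIES ((NOT 1 OR 0) AND (1 XOR NOT 1))) -> 0
  row 23 [10111]: (NOT 0 IMPLIES ((NOT 1 OR 0) AND (1 XOR NOT 1))) -> 0
  row 24 [11000]: (NOT 1 IMPLIES ((NOT 1 OR 1) AND (1 XOR NOT 0))) -> 1
  row 25 [11001]: (NOT 1 IMPLIES ((NOT 1 OR 1) AND (1 XOR NOT 0))) -> 1
  row 26 [11010]: (NOT 1 IMPLIES ((NOT 1 OR 1) AND (1 XOR NOT 1))) -> 1
  row 27 [11011]: (NOT 1 IMPLIES ((NOT 1 OR 1) AND (1 XOR NOT 1))) -> 1
  row 28 [11100]: (NOT 1 IMPLIES ((NOT 1 OR 1) AND (1 XOR NOT 0))) -> 1
  row 29 [11101]: (NOT 1 IMPLIES ((NOT 1 OR 1) AND (1 XOR NOT 0))) -> 1
  row 30 [11110]: (NOT 1 IMPLIES ((NOT 1 OR 1) AND (1 XOR NOT 1))) -> 1
  row 31 [11111]: (NOT 1 IMPLIES ((NOT 1 OR 1) AND (1 XOR NOT 1))) -> 1
Full result column, 4 rows per line (a,b,c fixed per line; d,e runs 00..11 left to right):
  rows 0-3 [a,b,c=000]: 1100  = hex C
  rows 4-7 [a,b,c=001]: 1100  = hex C
  rows 8-11 [a,b,c=010]: 1111  = hex F
  rows 12-15 [a,b,c=011]: 1111  = hex F
  rows 16-19 [a,b,c=100]: 0000  = hex 0
  rows 20-23 [a,b,c=101]: 0000  = hex 0
  rows 24-27 [a,b,c=110]: 1111  = hex F
  rows 28-31 [a,b,c=111]: 1111  = hex F
Output column (row 0 .. row 31) = 11001100111111110000000011111111
Output column grouped in 4s = 1100 1100 1111 1111 0000 0000 1111 1111 = 0xCCFF00FF
Convert to decimal digit by digit (value = value*16 + digit):
  C -> 12
  12*16 + 12 (C) = 204
  204*16 + 15 (F) = 3279
  3279*16 + 15 (F) = 52479
  52479*16 + 0 = 839664
  839664*16 + 0 = 13434624
  13434624*16 + 15 (F) = 214953999
  214953999*16 + 15 (F) = 3439263999
Decimal = 3439263999

3439263999


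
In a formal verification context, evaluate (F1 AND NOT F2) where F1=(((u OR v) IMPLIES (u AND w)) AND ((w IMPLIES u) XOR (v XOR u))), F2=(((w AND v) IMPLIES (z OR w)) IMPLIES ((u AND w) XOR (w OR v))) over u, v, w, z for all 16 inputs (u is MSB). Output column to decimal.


F1 = (((u OR v) IMPLIES (u AND w)) AND ((w IMPLIES u) XOR (v XOR u)))
F2 = (((w AND v) IMPLIES (z OR w)) IMPLIES ((u AND w) XOR (w OR v)))
Counterexample to F1=>F2 is where F1=1 and F2=0.
Evaluate each row (bits = u,v,w,z, MSB first):
  row 0 [0000]: F1=1 F2=0 -> F1&~F2 -> 1
  row 1 [0001]: F1=1 F2=0 -> F1&~F2 -> 1
  row 2 [0010]: F1=0 F2=1 -> F1&~F2 -> 0
  row 3 [0011]: F1=0 F2=1 -> F1&~F2 -> 0
  row 4 [0100]: F1=0 F2=1 -> F1&~F2 -> 0
  row 5 [0101]: F1=0 F2=1 -> F1&~F2 -> 0
  row 6 [0110]: F1=0 F2=1 -> F1&~F2 -> 0
  row 7 [0111]: F1=0 F2=1 -> F1&~F2 -> 0
  row 8 [1000]: F1=0 F2=0 -> F1&~F2 -> 0
  row 9 [1001]: F1=0 F2=0 -> F1&~F2 -> 0
  row 10 [1010]: F1=0 F2=0 -> F1&~F2 -> 0
  row 11 [1011]: F1=0 F2=0 -> F1&~F2 -> 0
  row 12 [1100]: F1=0 F2=1 -> F1&~F2 -> 0
  row 13 [1101]: F1=0 F2=1 -> F1&~F2 -> 0
  row 14 [1110]: F1=1 F2=0 -> F1&~F2 -> 1
  row 15 [1111]: F1=1 F2=0 -> F1&~F2 -> 1
Full result column, 4 rows per line (u,v fixed per line; w,z runs 00..11 left to right):
  rows 0-3 [u,v=00]: 1100  = hex C
  rows 4-7 [u,v=01]: 0000  = hex 0
  rows 8-11 [u,v=10]: 0000  = hex 0
  rows 12-15 [u,v=11]: 0011  = hex 3
Counterexample vector (row 0 .. row 15) = 1100000000000011
Output column grouped in 4s = 1100 0000 0000 0011 = 0xC003
Convert to decimal digit by digit (value = value*16 + digit):
  C -> 12
  12*16 + 0 = 192
  192*16 + 0 = 3072
  3072*16 + 3 = 49155
Decimal = 49155

49155


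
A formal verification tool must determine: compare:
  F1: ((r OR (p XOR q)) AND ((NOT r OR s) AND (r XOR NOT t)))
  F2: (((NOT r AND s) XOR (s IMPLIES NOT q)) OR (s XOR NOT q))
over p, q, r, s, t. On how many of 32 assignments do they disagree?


F1 = ((r OR (p XOR q)) AND ((NOT r OR s) AND (r XOR NOT t)))
F2 = (((NOT r AND s) XOR (s IMPLIES NOT q)) OR (s XOR NOT q))
Evaluate both on each of 32 rows (bits = p,q,r,s,t):
  row 0 [00000]: F1=0 F2=1 (differ) -> 1
  row 1 [00001]: F1=0 F2=1 (differ) -> 1
  row 2 [00010]: F1=0 F2=0 -> 0
  row 3 [00011]: F1=0 F2=0 -> 0
  row 4 [00100]: F1=0 F2=1 (differ) -> 1
  row 5 [00101]: F1=0 F2=1 (differ) -> 1
  row 6 [00110]: F1=0 F2=1 (differ) -> 1
  row 7 [00111]: F1=1 F2=1 -> 0
  row 8 [01000]: F1=1 F2=1 -> 0
  row 9 [01001]: F1=0 F2=1 (differ) -> 1
  row 10 [01010]: F1=1 F2=1 -> 0
  row 11 [01011]: F1=0 F2=1 (differ) -> 1
  row 12 [01100]: F1=0 F2=1 (differ) -> 1
  row 13 [01101]: F1=0 F2=1 (differ) -> 1
  row 14 [01110]: F1=0 F2=1 (differ) -> 1
  row 15 [01111]: F1=1 F2=1 -> 0
  row 16 [10000]: F1=1 F2=1 -> 0
  row 17 [10001]: F1=0 F2=1 (differ) -> 1
  row 18 [10010]: F1=1 F2=0 (differ) -> 1
  row 19 [10011]: F1=0 F2=0 -> 0
  row 20 [10100]: F1=0 F2=1 (differ) -> 1
  row 21 [10101]: F1=0 F2=1 (differ) -> 1
  row 22 [10110]: F1=0 F2=1 (differ) -> 1
  row 23 [10111]: F1=1 F2=1 -> 0
  row 24 [11000]: F1=0 F2=1 (differ) -> 1
  row 25 [11001]: F1=0 F2=1 (differ) -> 1
  row 26 [11010]: F1=0 F2=1 (differ) -> 1
  row 27 [11011]: F1=0 F2=1 (differ) -> 1
  row 28 [11100]: F1=0 F2=1 (differ) -> 1
  row 29 [11101]: F1=0 F2=1 (differ) -> 1
  row 30 [11110]: F1=0 F2=1 (differ) -> 1
  row 31 [11111]: F1=1 F2=1 -> 0
Full result column, 8 rows per line (p,q fixed per line; r,s,t runs 000..111 left to right):
  rows 0-7 [p,q=00]: 11001110  (ones: 5)
  rows 8-15 [p,q=01]: 01011110  (ones: 5)
  rows 16-23 [p,q=10]: 01101110  (ones: 5)
  rows 24-31 [p,q=11]: 11111110  (ones: 7)
Disagreements = 5+5+5+7 = 22

22


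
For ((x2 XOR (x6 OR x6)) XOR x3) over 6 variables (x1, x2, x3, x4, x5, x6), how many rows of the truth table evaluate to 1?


Formula: ((x2 XOR (x6 OR x6)) XOR x3) over 6 vars (64 rows)
Evaluate each row (x1, x2, x3, x4, x5, x6 as bits, MSB first):
  row 0 [000000]: ((0 XOR (0 OR 0)) XOR 0) -> 0
  row 1 [000001]: ((0 XOR (1 OR 1)) XOR 0) -> 1
  row 2 [000010]: ((0 XOR (0 OR 0)) XOR 0) -> 0
  row 3 [000011]: ((0 XOR (1 OR 1)) XOR 0) -> 1
  row 4 [000100]: ((0 XOR (0 OR 0)) XOR 0) -> 0
  (every remaining row is evaluated the same way; all 64 results are listed next)
Full result column, 8 rows per line (x1,x2,x3 fixed per line; x4,x5,x6 runs 000..111 left to right):
  rows 0-7 [x1,x2,x3=000]: 01010101  (ones: 4)
  rows 8-15 [x1,x2,x3=001]: 10101010  (ones: 4)
  rows 16-23 [x1,x2,x3=010]: 10101010  (ones: 4)
  rows 24-31 [x1,x2,x3=011]: 01010101  (ones: 4)
  rows 32-39 [x1,x2,x3=100]: 01010101  (ones: 4)
  rows 40-47 [x1,x2,x3=101]: 10101010  (ones: 4)
  rows 48-55 [x1,x2,x3=110]: 10101010  (ones: 4)
  rows 56-63 [x1,x2,x3=111]: 01010101  (ones: 4)
Count of 1-rows = 4+4+4+4+4+4+4+4 = 32

32


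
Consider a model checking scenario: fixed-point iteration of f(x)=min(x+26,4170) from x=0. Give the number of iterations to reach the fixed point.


Step 1: x=0, cap=4170, increment=26
Step 2: x grows by 26 each step until capped at 4170; fixed point is x=4170
Step 3: iterations = ceil(4170/26) = 161

161


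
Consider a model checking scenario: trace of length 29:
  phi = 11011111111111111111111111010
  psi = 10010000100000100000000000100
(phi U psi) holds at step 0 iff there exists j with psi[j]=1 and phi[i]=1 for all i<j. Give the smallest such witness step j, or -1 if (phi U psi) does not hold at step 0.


(phi U psi) at 0: need smallest j with psi[j]=1 and phi[i]=1 for all i in [0,j).
Scan from step 0:
  step 0: psi=1 and phi held for [0,0) -> witness found
Witness step = 0

0


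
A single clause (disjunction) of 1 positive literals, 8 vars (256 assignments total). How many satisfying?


Step 1: Total=2^8=256
Step 2: Unsat when all 1 false: 2^7=128
Step 3: Sat=256-128=128

128


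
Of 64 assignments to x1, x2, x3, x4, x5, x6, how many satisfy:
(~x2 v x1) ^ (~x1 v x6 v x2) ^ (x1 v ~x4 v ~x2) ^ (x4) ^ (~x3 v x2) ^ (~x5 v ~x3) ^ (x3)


CNF with 7 clauses over 6 vars (64 assignments).
An assignment satisfies CNF iff every clause has >=1 true literal.
Check each row (bits = x1,x2,x3,x4,x5,x6; clause T/F shown):
  row 0 [000000]: clauses=TTTFTTF -> 0
  row 1 [000001]: clauses=TTTFTTF -> 0
  row 2 [000010]: clauses=TTTFTTF -> 0
  row 3 [000011]: clauses=TTTFTTF -> 0
  row 4 [000100]: clauses=TTTTTTF -> 0
  (every remaining row is evaluated the same way; all 64 results are listed next)
Full result column, 8 rows per line (x1,x2,x3 fixed per line; x4,x5,x6 runs 000..111 left to right):
  rows 0-7 [x1,x2,x3=000]: 00000000  (ones: 0)
  rows 8-15 [x1,x2,x3=001]: 00000000  (ones: 0)
  rows 16-23 [x1,x2,x3=010]: 00000000  (ones: 0)
  rows 24-31 [x1,x2,x3=011]: 00000000  (ones: 0)
  rows 32-39 [x1,x2,x3=100]: 00000000  (ones: 0)
  rows 40-47 [x1,x2,x3=101]: 00000000  (ones: 0)
  rows 48-55 [x1,x2,x3=110]: 00000000  (ones: 0)
  rows 56-63 [x1,x2,x3=111]: 00001100  (ones: 2)
Satisfying assignments = 0+0+0+0+0+0+0+2 = 2

2


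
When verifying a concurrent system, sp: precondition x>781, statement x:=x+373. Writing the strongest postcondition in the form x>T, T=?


Formula: sp(P, x:=E) = exists old_x. (x = E[old_x/x]) AND P[old_x/x] (old_x is the value of x before the assignment; eliminate old_x by solving x = E[old_x/x] for old_x)
Step 1: Precondition P: x>781, i.e. old_x > 781
Step 2: Assignment gives x = old_x + 373, so old_x = x - 373
Step 3: Substitute into P: x - 373 > 781
Step 4: Simplify: x > 781+373 = 1154

1154


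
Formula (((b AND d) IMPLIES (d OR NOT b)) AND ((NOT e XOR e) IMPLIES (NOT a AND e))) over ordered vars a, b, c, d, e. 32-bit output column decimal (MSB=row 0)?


Formula: (((b AND d) IMPLIES (d OR NOT b)) AND ((NOT e XOR e) IMPLIES (NOT a AND e))) over a, b, c, d, e (32 rows)
Evaluate each row (bits = a,b,c,d,e, MSB first):
  row 0 [00000]: (((0 AND 0) IMPLIES (0 OR NOT 0)) AND ((NOT 0 XOR 0) IMPLIES (NOT 0 AND 0))) -> 0
  row 1 [00001]: (((0 AND 0) IMPLIES (0 OR NOT 0)) AND ((NOT 1 XOR 1) IMPLIES (NOT 0 AND 1))) -> 1
  row 2 [00010]: (((0 AND 1) IMPLIES (1 OR NOT 0)) AND ((NOT 0 XOR 0) IMPLIES (NOT 0 AND 0))) -> 0
  row 3 [00011]: (((0 AND 1) IMPLIES (1 OR NOT 0)) AND ((NOT 1 XOR 1) IMPLIES (NOT 0 AND 1))) -> 1
  row 4 [00100]: (((0 AND 0) IMPLIES (0 OR NOT 0)) AND ((NOT 0 XOR 0) IMPLIES (NOT 0 AND 0))) -> 0
  row 5 [00101]: (((0 AND 0) IMPLIES (0 OR NOT 0)) AND ((NOT 1 XOR 1) IMPLIES (NOT 0 AND 1))) -> 1
  row 6 [00110]: (((0 AND 1) IMPLIES (1 OR NOT 0)) AND ((NOT 0 XOR 0) IMPLIES (NOT 0 AND 0))) -> 0
  row 7 [00111]: (((0 AND 1) IMPLIES (1 OR NOT 0)) AND ((NOT 1 XOR 1) IMPLIES (NOT 0 AND 1))) -> 1
  row 8 [01000]: (((1 AND 0) IMPLIES (0 OR NOT 1)) AND ((NOT 0 XOR 0) IMPLIES (NOT 0 AND 0))) -> 0
  row 9 [01001]: (((1 AND 0) IMPLIES (0 OR NOT 1)) AND ((NOT 1 XOR 1) IMPLIES (NOT 0 AND 1))) -> 1
  row 10 [01010]: (((1 AND 1) IMPLIES (1 OR NOT 1)) AND ((NOT 0 XOR 0) IMPLIES (NOT 0 AND 0))) -> 0
  row 11 [01011]: (((1 AND 1) IMPLIES (1 OR NOT 1)) AND ((NOT 1 XOR 1) IMPLIES (NOT 0 AND 1))) -> 1
  row 12 [01100]: (((1 AND 0) IMPLIES (0 OR NOT 1)) AND ((NOT 0 XOR 0) IMPLIES (NOT 0 AND 0))) -> 0
  row 13 [01101]: (((1 AND 0) IMPLIES (0 OR NOT 1)) AND ((NOT 1 XOR 1) IMPLIES (NOT 0 AND 1))) -> 1
  row 14 [01110]: (((1 AND 1) IMPLIES (1 OR NOT 1)) AND ((NOT 0 XOR 0) IMPLIES (NOT 0 AND 0))) -> 0
  row 15 [01111]: (((1 AND 1) IMPLIES (1 OR NOT 1)) AND ((NOT 1 XOR 1) IMPLIES (NOT 0 AND 1))) -> 1
  row 16 [10000]: (((0 AND 0) IMPLIES (0 OR NOT 0)) AND ((NOT 0 XOR 0) IMPLIES (NOT 1 AND 0))) -> 0
  row 17 [10001]: (((0 AND 0) IMPLIES (0 OR NOT 0)) AND ((NOT 1 XOR 1) IMPLIES (NOT 1 AND 1))) -> 0
  row 18 [10010]: (((0 AND 1) IMPLIES (1 OR NOT 0)) AND ((NOT 0 XOR 0) IMPLIES (NOT 1 AND 0))) -> 0
  row 19 [10011]: (((0 AND 1) IMPLIES (1 OR NOT 0)) AND ((NOT 1 XOR 1) IMPLIES (NOT 1 AND 1))) -> 0
  row 20 [10100]: (((0 AND 0) IMPLIES (0 OR NOT 0)) AND ((NOT 0 XOR 0) IMPLIES (NOT 1 AND 0))) -> 0
  row 21 [10101]: (((0 AND 0) IMPLIES (0 OR NOT 0)) AND ((NOT 1 XOR 1) IMPLIES (NOT 1 AND 1))) -> 0
  row 22 [10110]: (((0 AND 1) IMPLIES (1 OR NOT 0)) AND ((NOT 0 XOR 0) IMPLIES (NOT 1 AND 0))) -> 0
  row 23 [10111]: (((0 AND 1) IMPLIES (1 OR NOT 0)) AND ((NOT 1 XOR 1) IMPLIES (NOT 1 AND 1))) -> 0
  row 24 [11000]: (((1 AND 0) IMPLIES (0 OR NOT 1)) AND ((NOT 0 XOR 0) IMPLIES (NOT 1 AND 0))) -> 0
  row 25 [11001]: (((1 AND 0) IMPLIES (0 OR NOT 1)) AND ((NOT 1 XOR 1) IMPLIES (NOT 1 AND 1))) -> 0
  row 26 [11010]: (((1 AND 1) IMPLIES (1 OR NOT 1)) AND ((NOT 0 XOR 0) IMPLIES (NOT 1 AND 0))) -> 0
  row 27 [11011]: (((1 AND 1) IMPLIES (1 OR NOT 1)) AND ((NOT 1 XOR 1) IMPLIES (NOT 1 AND 1))) -> 0
  row 28 [11100]: (((1 AND 0) IMPLIES (0 OR NOT 1)) AND ((NOT 0 XOR 0) IMPLIES (NOT 1 AND 0))) -> 0
  row 29 [11101]: (((1 AND 0) IMPLIES (0 OR NOT 1)) AND ((NOT 1 XOR 1) IMPLIES (NOT 1 AND 1))) -> 0
  row 30 [11110]: (((1 AND 1) IMPLIES (1 OR NOT 1)) AND ((NOT 0 XOR 0) IMPLIES (NOT 1 AND 0))) -> 0
  row 31 [11111]: (((1 AND 1) IMPLIES (1 OR NOT 1)) AND ((NOT 1 XOR 1) IMPLIES (NOT 1 AND 1))) -> 0
Full result column, 4 rows per line (a,b,c fixed per line; d,e runs 00..11 left to right):
  rows 0-3 [a,b,c=000]: 0101  = hex 5
  rows 4-7 [a,b,c=001]: 0101  = hex 5
  rows 8-11 [a,b,c=010]: 0101  = hex 5
  rows 12-15 [a,b,c=011]: 0101  = hex 5
  rows 16-19 [a,b,c=100]: 0000  = hex 0
  rows 20-23 [a,b,c=101]: 0000  = hex 0
  rows 24-27 [a,b,c=110]: 0000  = hex 0
  rows 28-31 [a,b,c=111]: 0000  = hex 0
Output column (row 0 .. row 31) = 01010101010101010000000000000000
Output column grouped in 4s = 0101 0101 0101 0101 0000 0000 0000 0000 = 0x55550000
Convert to decimal digit by digit (value = value*16 + digit):
  5 -> 5
  5*16 + 5 = 85
  85*16 + 5 = 1365
  1365*16 + 5 = 21845
  21845*16 + 0 = 349520
  349520*16 + 0 = 5592320
  5592320*16 + 0 = 89477120
  89477120*16 + 0 = 1431633920
Decimal = 1431633920

1431633920


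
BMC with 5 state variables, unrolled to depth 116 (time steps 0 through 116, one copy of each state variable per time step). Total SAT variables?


BMC unrolls to depth k, creating one copy of each state var for steps 0..k.
Step count = 116 + 1 = 117 (steps 0 through 116)
Vars per step = 5
Total = 5 * 117 = 585

585


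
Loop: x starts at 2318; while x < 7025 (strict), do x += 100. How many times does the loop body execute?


Step 1: x goes from 2318 toward 7025 by 100; the body runs while x<7025, so iterations = ceil((bound-start)/step)
Step 2: Distance=4707
Step 3: ceil(4707/100)=48

48


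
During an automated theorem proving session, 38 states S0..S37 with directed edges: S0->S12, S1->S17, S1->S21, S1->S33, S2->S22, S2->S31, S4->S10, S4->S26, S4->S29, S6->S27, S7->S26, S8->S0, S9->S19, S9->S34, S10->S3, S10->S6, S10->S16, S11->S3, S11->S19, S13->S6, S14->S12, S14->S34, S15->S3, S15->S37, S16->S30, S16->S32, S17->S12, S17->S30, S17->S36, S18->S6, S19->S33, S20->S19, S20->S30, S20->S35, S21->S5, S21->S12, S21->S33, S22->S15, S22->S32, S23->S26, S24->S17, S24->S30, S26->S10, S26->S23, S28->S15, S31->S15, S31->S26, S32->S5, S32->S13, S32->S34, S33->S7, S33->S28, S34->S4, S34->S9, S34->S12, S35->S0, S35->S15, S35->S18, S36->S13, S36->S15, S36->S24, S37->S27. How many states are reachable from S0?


BFS from S0:
  layer 0: {S0}
  layer 1: {S12}
Reachable set: {S0, S12}
Count = 2

2


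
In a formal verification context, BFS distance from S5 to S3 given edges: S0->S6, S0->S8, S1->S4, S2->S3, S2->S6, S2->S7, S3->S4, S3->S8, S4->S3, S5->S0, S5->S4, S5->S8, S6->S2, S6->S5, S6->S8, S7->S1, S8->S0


BFS layer-by-layer from S5:
  dist 0: {S5}
  dist 1: {S0, S4, S8}
  dist 2: {S3, S6}
  -> S3 reached at distance 2
Shortest path length = 2

2


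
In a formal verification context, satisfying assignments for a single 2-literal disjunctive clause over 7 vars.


Step 1: Total=2^7=128
Step 2: Unsat when all 2 false: 2^5=32
Step 3: Sat=128-32=96

96


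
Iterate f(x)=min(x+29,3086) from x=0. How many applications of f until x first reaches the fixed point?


Step 1: x=0, cap=3086, increment=29
Step 2: x grows by 29 each step until capped at 3086; fixed point is x=3086
Step 3: iterations = ceil(3086/29) = 107

107


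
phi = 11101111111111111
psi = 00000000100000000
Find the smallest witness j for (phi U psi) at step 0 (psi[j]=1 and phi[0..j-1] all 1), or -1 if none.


(phi U psi) at 0: need smallest j with psi[j]=1 and phi[i]=1 for all i in [0,j).
Scan from step 0:
  step 0: phi=1, psi=0 -> continue
  step 1: phi=1, psi=0 -> continue
  step 2: phi=1, psi=0 -> continue
  step 3: phi=0 -> phi-prefix broken from here
  step 8: psi=1 but phi already failed -> not a witness
  end of trace: no witness -> -1
Witness step = -1

-1


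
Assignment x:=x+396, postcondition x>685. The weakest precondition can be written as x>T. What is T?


Formula: wp(x:=E, P) = P[E/x] (substitute E for x in postcondition)
Step 1: Postcondition: x>685
Step 2: Substitute x+396 for x: x+396>685
Step 3: Solve for x: x > 685-396 = 289

289


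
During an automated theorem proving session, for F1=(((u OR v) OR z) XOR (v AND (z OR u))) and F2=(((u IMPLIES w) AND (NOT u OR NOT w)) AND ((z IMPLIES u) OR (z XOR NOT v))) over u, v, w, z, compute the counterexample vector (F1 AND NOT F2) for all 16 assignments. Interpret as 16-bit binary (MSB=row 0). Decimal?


F1 = (((u OR v) OR z) XOR (v AND (z OR u)))
F2 = (((u IMPLIES w) AND (NOT u OR NOT w)) AND ((z IMPLIES u) OR (z XOR NOT v)))
Counterexample to F1=>F2 is where F1=1 and F2=0.
Evaluate each row (bits = u,v,w,z, MSB first):
  row 0 [0000]: F1=0 F2=1 -> F1&~F2 -> 0
  row 1 [0001]: F1=1 F2=0 -> F1&~F2 -> 1
  row 2 [0010]: F1=0 F2=1 -> F1&~F2 -> 0
  row 3 [0011]: F1=1 F2=0 -> F1&~F2 -> 1
  row 4 [0100]: F1=1 F2=1 -> F1&~F2 -> 0
  row 5 [0101]: F1=0 F2=1 -> F1&~F2 -> 0
  row 6 [0110]: F1=1 F2=1 -> F1&~F2 -> 0
  row 7 [0111]: F1=0 F2=1 -> F1&~F2 -> 0
  row 8 [1000]: F1=1 F2=0 -> F1&~F2 -> 1
  row 9 [1001]: F1=1 F2=0 -> F1&~F2 -> 1
  row 10 [1010]: F1=1 F2=0 -> F1&~F2 -> 1
  row 11 [1011]: F1=1 F2=0 -> F1&~F2 -> 1
  row 12 [1100]: F1=0 F2=0 -> F1&~F2 -> 0
  row 13 [1101]: F1=0 F2=0 -> F1&~F2 -> 0
  row 14 [1110]: F1=0 F2=0 -> F1&~F2 -> 0
  row 15 [1111]: F1=0 F2=0 -> F1&~F2 -> 0
Full result column, 4 rows per line (u,v fixed per line; w,z runs 00..11 left to right):
  rows 0-3 [u,v=00]: 0101  = hex 5
  rows 4-7 [u,v=01]: 0000  = hex 0
  rows 8-11 [u,v=10]: 1111  = hex F
  rows 12-15 [u,v=11]: 0000  = hex 0
Counterexample vector (row 0 .. row 15) = 0101000011110000
Output column grouped in 4s = 0101 0000 1111 0000 = 0x50F0
Convert to decimal digit by digit (value = value*16 + digit):
  5 -> 5
  5*16 + 0 = 80
  80*16 + 15 (F) = 1295
  1295*16 + 0 = 20720
Decimal = 20720

20720


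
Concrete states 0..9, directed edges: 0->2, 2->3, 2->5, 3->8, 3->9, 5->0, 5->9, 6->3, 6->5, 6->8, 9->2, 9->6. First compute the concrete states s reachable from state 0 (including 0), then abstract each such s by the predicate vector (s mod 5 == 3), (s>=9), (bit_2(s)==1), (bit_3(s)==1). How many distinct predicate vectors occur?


BFS from 0:
Concrete reachable: {0, 2, 3, 5, 6, 8, 9}
Abstract via predicates (s mod 5 == 3), (s>=9), (bit_2(s)==1), (bit_3(s)==1):
  (0,0,0,0) <- {0, 2}
  (0,0,1,0) <- {5, 6}
  (0,1,0,1) <- {9}
  (1,0,0,0) <- {3}
  (1,0,0,1) <- {8}
Distinct abstract states = 5

5


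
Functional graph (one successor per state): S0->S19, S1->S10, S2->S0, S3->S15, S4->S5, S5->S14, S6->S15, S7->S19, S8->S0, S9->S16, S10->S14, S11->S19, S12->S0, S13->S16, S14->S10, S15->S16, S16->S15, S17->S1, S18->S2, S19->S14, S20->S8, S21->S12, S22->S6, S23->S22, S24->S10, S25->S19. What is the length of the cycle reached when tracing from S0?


Trace from S0 until a state repeats:
  S0 -> S19 -> S14 -> S10 -> S14
S14 first seen at step 2, revisited at step 4.
Cycle length = 4 - 2 = 2

2


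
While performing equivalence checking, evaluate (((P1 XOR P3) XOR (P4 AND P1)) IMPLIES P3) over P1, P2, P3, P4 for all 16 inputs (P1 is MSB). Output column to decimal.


Formula: (((P1 XOR P3) XOR (P4 AND P1)) IMPLIES P3) over P1, P2, P3, P4 (16 rows)
Evaluate each row (bits = P1,P2,P3,P4, MSB first):
  row 0 [0000]: (((0 XOR 0) XOR (0 AND 0)) IMPLIES 0) -> 1
  row 1 [0001]: (((0 XOR 0) XOR (1 AND 0)) IMPLIES 0) -> 1
  row 2 [0010]: (((0 XOR 1) XOR (0 AND 0)) IMPLIES 1) -> 1
  row 3 [0011]: (((0 XOR 1) XOR (1 AND 0)) IMPLIES 1) -> 1
  row 4 [0100]: (((0 XOR 0) XOR (0 AND 0)) IMPLIES 0) -> 1
  row 5 [0101]: (((0 XOR 0) XOR (1 AND 0)) IMPLIES 0) -> 1
  row 6 [0110]: (((0 XOR 1) XOR (0 AND 0)) IMPLIES 1) -> 1
  row 7 [0111]: (((0 XOR 1) XOR (1 AND 0)) IMPLIES 1) -> 1
  row 8 [1000]: (((1 XOR 0) XOR (0 AND 1)) IMPLIES 0) -> 0
  row 9 [1001]: (((1 XOR 0) XOR (1 AND 1)) IMPLIES 0) -> 1
  row 10 [1010]: (((1 XOR 1) XOR (0 AND 1)) IMPLIES 1) -> 1
  row 11 [1011]: (((1 XOR 1) XOR (1 AND 1)) IMPLIES 1) -> 1
  row 12 [1100]: (((1 XOR 0) XOR (0 AND 1)) IMPLIES 0) -> 0
  row 13 [1101]: (((1 XOR 0) XOR (1 AND 1)) IMPLIES 0) -> 1
  row 14 [1110]: (((1 XOR 1) XOR (0 AND 1)) IMPLIES 1) -> 1
  row 15 [1111]: (((1 XOR 1) XOR (1 AND 1)) IMPLIES 1) -> 1
Full result column, 4 rows per line (P1,P2 fixed per line; P3,P4 runs 00..11 left to right):
  rows 0-3 [P1,P2=00]: 1111  = hex F
  rows 4-7 [P1,P2=01]: 1111  = hex F
  rows 8-11 [P1,P2=10]: 0111  = hex 7
  rows 12-15 [P1,P2=11]: 0111  = hex 7
Output column (row 0 .. row 15) = 1111111101110111
Output column grouped in 4s = 1111 1111 0111 0111 = 0xFF77
Convert to decimal digit by digit (value = value*16 + digit):
  F -> 15
  15*16 + 15 (F) = 255
  255*16 + 7 = 4087
  4087*16 + 7 = 65399
Decimal = 65399

65399
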